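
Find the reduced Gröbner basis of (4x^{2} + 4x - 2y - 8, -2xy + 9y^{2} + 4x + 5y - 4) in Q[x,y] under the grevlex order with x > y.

G = {y^{3} + \tfrac{268}{81}y^{2} + \tfrac{28}{27}x + \tfrac{85}{81}y - \tfrac{28}{27}, x^{2} + x - \tfrac{1}{2}y - 2, xy - \tfrac{9}{2}y^{2} - 2x - \tfrac{5}{2}y + 2}

f_1 = 4x^{2} + 4x - 2y - 8, LT = x^{2}.
f_2 = -2xy + 9y^{2} + 4x + 5y - 4, LT = xy.

S(f_1,f_2): lcm = x^{2}y. S = \tfrac{9}{2}xy^{2} + 2x^{2} + \tfrac{7}{2}xy - \tfrac{1}{2}y^{2} - 2x - 2y.
  reduce S modulo (f_1, f_2):
  remainder \tfrac{81}{4}y^{3} + 67y^{2} + 21x + \tfrac{85}{4}y - 21 ≠ 0; add g_3 = \tfrac{81}{4}y^{3} + 67y^{2} + 21x + \tfrac{85}{4}y - 21 to the basis.

The other S-polynomials (S(f_1,g_3), S(f_2,g_3)) all reduce to 0 modulo the current basis, so we have a Gröbner basis.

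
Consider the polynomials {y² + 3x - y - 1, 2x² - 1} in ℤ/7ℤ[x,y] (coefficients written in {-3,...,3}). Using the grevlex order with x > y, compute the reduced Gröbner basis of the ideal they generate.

f_1 = y² + 3x - y - 1, LT = y².
f_2 = 2x² - 1, LT = x².

The S-polynomials (S(f_1,f_2)) all reduce to 0 modulo the current basis, so we have a Gröbner basis.

G = {x² + 3, y² + 3x - y - 1}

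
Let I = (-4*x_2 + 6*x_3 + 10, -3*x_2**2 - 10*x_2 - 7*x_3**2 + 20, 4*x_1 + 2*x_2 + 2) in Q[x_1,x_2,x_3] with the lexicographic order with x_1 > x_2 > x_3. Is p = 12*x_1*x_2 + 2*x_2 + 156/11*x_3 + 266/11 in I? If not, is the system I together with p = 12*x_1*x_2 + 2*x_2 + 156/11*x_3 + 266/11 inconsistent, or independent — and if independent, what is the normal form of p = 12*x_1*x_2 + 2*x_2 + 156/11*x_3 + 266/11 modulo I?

First compute the reduced Gröbner basis of I by Buchberger's algorithm.
f_1 = -4*x_2 + 6*x_3 + 10, LT = x_2.
f_2 = -3*x_2**2 - 10*x_2 - 7*x_3**2 + 20, LT = x_2**2.
f_3 = 4*x_1 + 2*x_2 + 2, LT = x_1.

S(f_1,f_2): lcm = x_2**2. S = -3/2*x_2*x_3 - 35/6*x_2 - 7/3*x_3**2 + 20/3.
  reduce S modulo (f_1, f_2, f_3):
  remainder -55/12*x_3**2 - 25/2*x_3 - 95/12 ≠ 0; add h_4 = -55/12*x_3**2 - 25/2*x_3 - 95/12 to the basis.

The other S-polynomials (S(f_1,f_3), S(f_2,f_3), S(f_1,h_4), S(f_2,h_4), S(f_3,h_4)) all reduce to 0 modulo the current basis, so we have a Gröbner basis.
Inter-reduce: drop elements whose leading term is divisible by another's, tail-reduce, and make monic.
Reduced Gröbner basis: {x_1 + 3/4*x_3 + 7/4, x_2 - 3/2*x_3 - 5/2, x_3**2 + 30/11*x_3 + 19/11}.
Label its elements g_1 = x_1 + 3/4*x_3 + 7/4, g_2 = x_2 - 3/2*x_3 - 5/2, g_3 = x_3**2 + 30/11*x_3 + 19/11.

Reduce p = 12*x_1*x_2 + 2*x_2 + 156/11*x_3 + 266/11 modulo G:
  leading term x_1*x_2: subtract (12*x_2)·g_1 from 12*x_1*x_2 + 2*x_2 + 156/11*x_3 + 266/11 → -9*x_2*x_3 - 19*x_2 + 156/11*x_3 + 266/11
  leading term x_2*x_3: subtract (-9*x_3)·g_2 from -9*x_2*x_3 - 19*x_2 + 156/11*x_3 + 266/11 → -19*x_2 - 27/2*x_3**2 - 183/22*x_3 + 266/11
  leading term x_2: subtract (-19)·g_2 from -19*x_2 - 27/2*x_3**2 - 183/22*x_3 + 266/11 → -27/2*x_3**2 - 405/11*x_3 - 513/22
  leading term x_3**2: subtract (-27/2)·g_3 from -27/2*x_3**2 - 405/11*x_3 - 513/22 → 0
  normal form = 0.
Since the normal form is 0, p ∈ I.

12*x_1*x_2 + 2*x_2 + 156/11*x_3 + 266/11 lies in I (it reduces to 0).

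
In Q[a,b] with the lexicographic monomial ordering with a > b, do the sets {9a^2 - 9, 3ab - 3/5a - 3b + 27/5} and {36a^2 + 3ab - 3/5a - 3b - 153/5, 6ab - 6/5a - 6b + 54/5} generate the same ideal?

Two ideals are equal iff their reduced Gröbner bases coincide (the reduced basis is unique for a fixed ordering).
Buchberger on the first generating set:
f_1 = 9a^2 - 9, LT = a^2.
f_2 = 3ab - 3/5a - 3b + 27/5, LT = ab.

S(f_1,f_2): lcm = a^2b. S = 1/5a^2 + ab - 9/5a - b.
  leading term a^2: subtract (1/45)·f_1 from 1/5a^2 + ab - 9/5a - b → ab - 9/5a - b + 1/5
  leading term ab: subtract (1/3)·f_2 from ab - 9/5a - b + 1/5 → -8/5a - 8/5
  leading term a: no divisor's leading term divides it; move -8/5a to the remainder.
  leading term 1: no divisor's leading term divides it; move -8/5 to the remainder.
  remainder -8/5a - 8/5 ≠ 0; add g_3 = -8/5a - 8/5 to the basis.

S(f_2,g_3): lcm = ab. S = -1/5a - 2b + 9/5.
  leading term a: subtract (1/8)·g_3 from -1/5a - 2b + 9/5 → -2b + 2
  leading term b: no divisor's leading term divides it; move -2b to the remainder.
  leading term 1: no divisor's leading term divides it; move 2 to the remainder.
  remainder -2b + 2 ≠ 0; add g_4 = -2b + 2 to the basis.

The other S-polynomials (S(f_1,g_3), S(f_1,g_4), S(f_2,g_4), S(g_3,g_4)) all reduce to 0 modulo the current basis, so we have a Gröbner basis.
Inter-reduce: drop elements whose leading term is divisible by another's, tail-reduce, and make monic.
Reduced Gröbner basis: {a + 1, b - 1}.

Buchberger on the second generating set:
h_1 = 36a^2 + 3ab - 3/5a - 3b - 153/5, LT = a^2.
h_2 = 6ab - 6/5a - 6b + 54/5, LT = ab.

S(h_1,h_2): lcm = a^2b. S = 1/5a^2 + 1/12ab^2 + 59/60ab - 9/5a - 1/12b^2 - 17/20b.
  leading term a^2: subtract (1/180)·h_1 from 1/5a^2 + 1/12ab^2 + 59/60ab - 9/5a - 1/12b^2 - 17/20b → 1/12ab^2 + 29/30ab - 539/300a - 1/12b^2 - 5/6b + 17/100
  leading term ab^2: subtract (1/72b)·h_2 from 1/12ab^2 + 29/30ab - 539/300a - 1/12b^2 - 5/6b + 17/100 → 59/60ab - 539/300a - 59/60b + 17/100
  leading term ab: subtract (59/360)·h_2 from 59/60ab - 539/300a - 59/60b + 17/100 → -8/5a - 8/5
  leading term a: no divisor's leading term divides it; move -8/5a to the remainder.
  leading term 1: no divisor's leading term divides it; move -8/5 to the remainder.
  remainder -8/5a - 8/5 ≠ 0; add k_3 = -8/5a - 8/5 to the basis.

S(h_2,k_3): lcm = ab. S = -1/5a - 2b + 9/5.
  leading term a: subtract (1/8)·k_3 from -1/5a - 2b + 9/5 → -2b + 2
  leading term b: no divisor's leading term divides it; move -2b to the remainder.
  leading term 1: no divisor's leading term divides it; move 2 to the remainder.
  remainder -2b + 2 ≠ 0; add k_4 = -2b + 2 to the basis.

The other S-polynomials (S(h_1,k_3), S(h_1,k_4), S(h_2,k_4), S(k_3,k_4)) all reduce to 0 modulo the current basis, so we have a Gröbner basis.
Inter-reduce: drop elements whose leading term is divisible by another's, tail-reduce, and make monic.
Reduced Gröbner basis: {a + 1, b - 1}.

Same reduced basis, so the two generating sets span the same ideal.

Yes, the ideals are equal.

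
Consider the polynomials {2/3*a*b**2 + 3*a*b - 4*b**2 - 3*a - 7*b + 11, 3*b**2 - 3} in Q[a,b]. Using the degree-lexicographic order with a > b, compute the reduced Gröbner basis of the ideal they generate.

G = {b**2 - 1, a + 21/16*b - 21/16}

f_1 = 2/3*a*b**2 + 3*a*b - 4*b**2 - 3*a - 7*b + 11, LT = a*b**2.
f_2 = 3*b**2 - 3, LT = b**2.

S(f_1,f_2): lcm = a*b**2. S = 9/2*a*b - 6*b**2 - 7/2*a - 21/2*b + 33/2.
  leading term a*b: no divisor's leading term divides it; move 9/2*a*b to the remainder.
  leading term b**2: subtract (-2)·f_2 from -6*b**2 - 7/2*a - 21/2*b + 33/2 → -7/2*a - 21/2*b + 21/2
  leading term a: no divisor's leading term divides it; move -7/2*a to the remainder.
  leading term b: no divisor's leading term divides it; move -21/2*b to the remainder.
  leading term 1: no divisor's leading term divides it; move 21/2 to the remainder.
  remainder 9/2*a*b - 7/2*a - 21/2*b + 21/2 ≠ 0; add g_3 = 9/2*a*b - 7/2*a - 21/2*b + 21/2 to the basis.

S(f_1,g_3): lcm = a*b**2. S = 95/18*a*b - 11/3*b**2 - 9/2*a - 77/6*b + 33/2.
  leading term a*b: subtract (95/81)·g_3 from 95/18*a*b - 11/3*b**2 - 9/2*a - 77/6*b + 33/2 → -11/3*b**2 - 32/81*a - 14/27*b + 113/27
  leading term b**2: subtract (-11/9)·f_2 from -11/3*b**2 - 32/81*a - 14/27*b + 113/27 → -32/81*a - 14/27*b + 14/27
  leading term a: no divisor's leading term divides it; move -32/81*a to the remainder.
  leading term b: no divisor's leading term divides it; move -14/27*b to the remainder.
  leading term 1: no divisor's leading term divides it; move 14/27 to the remainder.
  remainder -32/81*a - 14/27*b + 14/27 ≠ 0; add g_4 = -32/81*a - 14/27*b + 14/27 to the basis.

The other S-polynomials (S(f_2,g_3), S(f_1,g_4), S(f_2,g_4), S(g_3,g_4)) all reduce to 0 modulo the current basis, so we have a Gröbner basis.
Inter-reduce: drop elements whose leading term is divisible by another's, tail-reduce, and make monic.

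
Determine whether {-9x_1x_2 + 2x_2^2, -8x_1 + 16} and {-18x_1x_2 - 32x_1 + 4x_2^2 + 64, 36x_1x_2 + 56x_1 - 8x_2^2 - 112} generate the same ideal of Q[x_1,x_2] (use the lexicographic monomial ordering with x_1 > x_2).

Yes, the ideals are equal.

For a fixed monomial order, each ideal has a unique reduced Gröbner basis; comparing bases decides equality.
Buchberger on the first generating set:
f_1 = -9x_1x_2 + 2x_2^2, LT = x_1x_2.
f_2 = -8x_1 + 16, LT = x_1.

S(f_1,f_2): lcm = x_1x_2. S = -2/9x_2^2 + 2x_2.
  leading term x_2^2: no divisor's leading term divides it; move -2/9x_2^2 to the remainder.
  leading term x_2: no divisor's leading term divides it; move 2x_2 to the remainder.
  remainder -2/9x_2^2 + 2x_2 ≠ 0; add g_3 = -2/9x_2^2 + 2x_2 to the basis.

The other S-polynomials (S(f_1,g_3), S(f_2,g_3)) all reduce to 0 modulo the current basis, so we have a Gröbner basis.
Inter-reduce: drop elements whose leading term is divisible by another's, tail-reduce, and make monic.
Reduced Gröbner basis: {x_1 - 2, x_2^2 - 9x_2}.

Buchberger on the second generating set:
h_1 = -18x_1x_2 - 32x_1 + 4x_2^2 + 64, LT = x_1x_2.
h_2 = 36x_1x_2 + 56x_1 - 8x_2^2 - 112, LT = x_1x_2.

S(h_1,h_2): lcm = x_1x_2. S = 2/9x_1 - 4/9.
  leading term x_1: no divisor's leading term divides it; move 2/9x_1 to the remainder.
  leading term 1: no divisor's leading term divides it; move -4/9 to the remainder.
  remainder 2/9x_1 - 4/9 ≠ 0; add k_3 = 2/9x_1 - 4/9 to the basis.

S(h_1,k_3): lcm = x_1x_2. S = 16/9x_1 - 2/9x_2^2 + 2x_2 - 32/9.
  leading term x_1: subtract (8)·k_3 from 16/9x_1 - 2/9x_2^2 + 2x_2 - 32/9 → -2/9x_2^2 + 2x_2
  leading term x_2^2: no divisor's leading term divides it; move -2/9x_2^2 to the remainder.
  leading term x_2: no divisor's leading term divides it; move 2x_2 to the remainder.
  remainder -2/9x_2^2 + 2x_2 ≠ 0; add k_4 = -2/9x_2^2 + 2x_2 to the basis.

The other S-polynomials (S(h_2,k_3), S(h_1,k_4), S(h_2,k_4), S(k_3,k_4)) all reduce to 0 modulo the current basis, so we have a Gröbner basis.
Inter-reduce: drop elements whose leading term is divisible by another's, tail-reduce, and make monic.
Reduced Gröbner basis: {x_1 - 2, x_2^2 - 9x_2}.

Same reduced basis, so the two generating sets span the same ideal.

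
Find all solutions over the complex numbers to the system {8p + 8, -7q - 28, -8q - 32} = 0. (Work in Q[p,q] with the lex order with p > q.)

{(-1, -4)}

Compute a lex Gröbner basis by Buchberger's algorithm.
f_1 = 8p + 8, LT = p.
f_2 = -7q - 28, LT = q.
f_3 = -8q - 32, LT = q.

S(f_1,f_2): leading monomials are coprime, so the S-polynomial reduces to 0 (Buchberger's first criterion).
S(f_1,f_3): leading monomials are coprime, so the S-polynomial reduces to 0 (Buchberger's first criterion).
S(f_2,f_3): lcm = q. S = 0.
  remainder 0.

Every S-polynomial of the final basis reduces to 0, so we have a Gröbner basis.
Inter-reduce: drop elements whose leading term is divisible by another's, tail-reduce, and make monic.
Reduced Gröbner basis: {p + 1, q + 4}.

The lex basis is triangular: the last element involves only q. Solving q + 4 = 0 gives q ∈ {-4}; substituting each value into the earlier elements determines the remaining variables.
  q = -4: the earlier basis element becomes p + 1 = 0, giving p = -1 — point (-1, -4).
Each listed point satisfies every original equation (direct substitution).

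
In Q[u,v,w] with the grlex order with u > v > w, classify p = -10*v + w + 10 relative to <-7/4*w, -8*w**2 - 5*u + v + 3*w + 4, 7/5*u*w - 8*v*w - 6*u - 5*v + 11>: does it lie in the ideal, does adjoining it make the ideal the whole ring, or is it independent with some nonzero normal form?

-10*v + w + 10 lies in I (it reduces to 0).

First compute the reduced Gröbner basis of I by Buchberger's algorithm.
f_1 = -7/4*w, LT = w.
f_2 = -8*w**2 - 5*u + v + 3*w + 4, LT = w**2.
f_3 = 7/5*u*w - 8*v*w - 6*u - 5*v + 11, LT = u*w.

S(f_1,f_2): lcm = w**2. S = -5/8*u + 1/8*v + 3/8*w + 1/2.
  leading term u: no divisor's leading term divides it; move -5/8*u to the remainder.
  leading term v: no divisor's leading term divides it; move 1/8*v to the remainder.
  leading term w: subtract (-3/14)·f_1 from 3/8*w + 1/2 → 1/2
  leading term 1: no divisor's leading term divides it; move 1/2 to the remainder.
  remainder -5/8*u + 1/8*v + 1/2 ≠ 0; add h_4 = -5/8*u + 1/8*v + 1/2 to the basis.

S(f_1,f_3): lcm = u*w. S = 40/7*v*w + 30/7*u + 25/7*v - 55/7.
  leading term v*w: subtract (-160/49*v)·f_1 from 40/7*v*w + 30/7*u + 25/7*v - 55/7 → 30/7*u + 25/7*v - 55/7
  leading term u: subtract (-48/7)·h_4 from 30/7*u + 25/7*v - 55/7 → 31/7*v - 31/7
  leading term v: no divisor's leading term divides it; move 31/7*v to the remainder.
  leading term 1: no divisor's leading term divides it; move -31/7 to the remainder.
  remainder 31/7*v - 31/7 ≠ 0; add h_5 = 31/7*v - 31/7 to the basis.

The other S-polynomials (S(f_2,f_3), S(f_1,h_4), S(f_2,h_4), S(f_3,h_4), S(f_1,h_5), S(f_2,h_5), S(f_3,h_5), S(h_4,h_5)) all reduce to 0 modulo the current basis, so we have a Gröbner basis.
Inter-reduce: drop elements whose leading term is divisible by another's, tail-reduce, and make monic.
Reduced Gröbner basis: {u - 1, v - 1, w}.
Label its elements g_1 = u - 1, g_2 = v - 1, g_3 = w.

Reduce p = -10*v + w + 10 modulo G:
  leading term v: subtract (-10)·g_2 from -10*v + w + 10 → w
  leading term w: subtract (1)·g_3 from w → 0
  normal form = 0.
Since the normal form is 0, p ∈ I.

The remainder on division by a Gröbner basis is unique — it is the normal form.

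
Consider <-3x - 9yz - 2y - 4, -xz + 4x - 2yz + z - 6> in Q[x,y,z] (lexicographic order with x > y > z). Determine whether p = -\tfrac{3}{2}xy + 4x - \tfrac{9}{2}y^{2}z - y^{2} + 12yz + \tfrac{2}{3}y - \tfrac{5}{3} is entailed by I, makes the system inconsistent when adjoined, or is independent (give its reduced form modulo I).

First compute the reduced Gröbner basis of I by Buchberger's algorithm.
f_1 = -3x - 9yz - 2y - 4, LT = x.
f_2 = -xz + 4x - 2yz + z - 6, LT = xz.

S(f_1,f_2): lcm = xz. S = 4x + 3yz^{2} - \tfrac{4}{3}yz + \tfrac{7}{3}z - 6.
  reduce S modulo (f_1, f_2):
  remainder 3yz^{2} - \tfrac{40}{3}yz - \tfrac{8}{3}y + \tfrac{7}{3}z - \tfrac{34}{3} ≠ 0; add h_3 = 3yz^{2} - \tfrac{40}{3}yz - \tfrac{8}{3}y + \tfrac{7}{3}z - \tfrac{34}{3} to the basis.

The other S-polynomials (S(f_1,h_3), S(f_2,h_3)) all reduce to 0 modulo the current basis, so we have a Gröbner basis.
Inter-reduce: drop elements whose leading term is divisible by another's, tail-reduce, and make monic.
Reduced Gröbner basis: {x + 3yz + \tfrac{2}{3}y + \tfrac{4}{3}, yz^{2} - \tfrac{40}{9}yz - \tfrac{8}{9}y + \tfrac{7}{9}z - \tfrac{34}{9}}.
Label its elements g_1 = x + 3yz + \tfrac{2}{3}y + \tfrac{4}{3}, g_2 = yz^{2} - \tfrac{40}{9}yz - \tfrac{8}{9}y + \tfrac{7}{9}z - \tfrac{34}{9}.

Reduce p = -\tfrac{3}{2}xy + 4x - \tfrac{9}{2}y^{2}z - y^{2} + 12yz + \tfrac{2}{3}y - \tfrac{5}{3} modulo G:
  leading term xy: subtract (-\tfrac{3}{2}y)·g_1 from -\tfrac{3}{2}xy + 4x - \tfrac{9}{2}y^{2}z - y^{2} + 12yz + \tfrac{2}{3}y - \tfrac{5}{3} → 4x + 12yz + \tfrac{8}{3}y - \tfrac{5}{3}
  leading term x: subtract (4)·g_1 from 4x + 12yz + \tfrac{8}{3}y - \tfrac{5}{3} → -7
  leading term 1: no divisor's leading term divides it; move -7 to the remainder.
  normal form = -7.
The normal form is nonzero, so p ∉ I. Since p minus its normal form lies in I, I + (p) = I + (r) where r = -7; decide whether this ideal is the whole ring.
Here r = -7 is a nonzero constant, hence a unit: 1 ∈ I + (p), the Gröbner basis of I + (p) is {1}, and the enlarged system has no common solution — adjoining p is inconsistent.

Adjoining -\tfrac{3}{2}xy + 4x - \tfrac{9}{2}y^{2}z - y^{2} + 12yz + \tfrac{2}{3}y - \tfrac{5}{3} makes the ideal the whole ring: the system is inconsistent.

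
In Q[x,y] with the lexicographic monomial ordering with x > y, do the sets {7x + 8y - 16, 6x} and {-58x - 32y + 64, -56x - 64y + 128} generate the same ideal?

Yes, the ideals are equal.

Two ideals are equal iff their reduced Gröbner bases coincide (the reduced basis is unique for a fixed ordering).
Buchberger on the first generating set:
f_1 = 7x + 8y - 16, LT = x.
f_2 = 6x, LT = x.

S(f_1,f_2): lcm = x. S = 8/7y - 16/7.
  leading term y: no divisor's leading term divides it; move 8/7y to the remainder.
  leading term 1: no divisor's leading term divides it; move -16/7 to the remainder.
  remainder 8/7y - 16/7 ≠ 0; add g_3 = 8/7y - 16/7 to the basis.

The other S-polynomials (S(f_1,g_3), S(f_2,g_3)) all reduce to 0 modulo the current basis, so we have a Gröbner basis.
Inter-reduce: drop elements whose leading term is divisible by another's, tail-reduce, and make monic.
Reduced Gröbner basis: {x, y - 2}.

Buchberger on the second generating set:
h_1 = -58x - 32y + 64, LT = x.
h_2 = -56x - 64y + 128, LT = x.

S(h_1,h_2): lcm = x. S = -120/203y + 240/203.
  leading term y: no divisor's leading term divides it; move -120/203y to the remainder.
  leading term 1: no divisor's leading term divides it; move 240/203 to the remainder.
  remainder -120/203y + 240/203 ≠ 0; add k_3 = -120/203y + 240/203 to the basis.

The other S-polynomials (S(h_1,k_3), S(h_2,k_3)) all reduce to 0 modulo the current basis, so we have a Gröbner basis.
Inter-reduce: drop elements whose leading term is divisible by another's, tail-reduce, and make monic.
Reduced Gröbner basis: {x, y - 2}.

Same reduced basis, so the two generating sets span the same ideal.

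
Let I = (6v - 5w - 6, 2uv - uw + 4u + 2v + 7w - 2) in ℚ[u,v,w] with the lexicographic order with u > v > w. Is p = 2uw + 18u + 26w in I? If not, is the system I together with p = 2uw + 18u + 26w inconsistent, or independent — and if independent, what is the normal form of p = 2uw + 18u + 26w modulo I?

First compute the reduced Gröbner basis of I by Buchberger's algorithm.
f_1 = 6v - 5w - 6, LT = v.
f_2 = 2uv - uw + 4u + 2v + 7w - 2, LT = uv.

S(f_1,f_2): lcm = uv. S = -⅓uw - 3u - v - 7/2w + 1.
  leading term uw: no divisor's leading term divides it; move -⅓uw to the remainder.
  leading term u: no divisor's leading term divides it; move -3u to the remainder.
  leading term v: subtract (-⅙)·f_1 from -v - 7/2w + 1 → -13/3w
  leading term w: no divisor's leading term divides it; move -13/3w to the remainder.
  remainder -⅓uw - 3u - 13/3w ≠ 0; add h_3 = -⅓uw - 3u - 13/3w to the basis.

The other S-polynomials (S(f_1,h_3), S(f_2,h_3)) all reduce to 0 modulo the current basis, so we have a Gröbner basis.
Inter-reduce: drop elements whose leading term is divisible by another's, tail-reduce, and make monic.
Reduced Gröbner basis: {uw + 9u + 13w, v - ⅚w - 1}.
Label its elements g_1 = uw + 9u + 13w, g_2 = v - ⅚w - 1.

Reduce p = 2uw + 18u + 26w modulo G:
  leading term uw: subtract (2)·g_1 from 2uw + 18u + 26w → 0
  normal form = 0.
Since the normal form is 0, p ∈ I.

2uw + 18u + 26w lies in I (it reduces to 0).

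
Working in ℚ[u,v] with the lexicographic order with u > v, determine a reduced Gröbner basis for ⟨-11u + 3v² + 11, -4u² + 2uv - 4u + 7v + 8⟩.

This is the nonlinear analogue of row-reducing a linear system.

f_1 = -11u + 3v² + 11, LT = u.
f_2 = -4u² + 2uv - 4u + 7v + 8, LT = u².

S(f_1,f_2): lcm = u². S = -3/11uv² + ½uv - 2u + 7/4v + 2.
  reduce S modulo (f_1, f_2):
  remainder -9/121v⁴ + 3/22v³ - 9/11v² + 9/4v ≠ 0; add g_3 = -9/121v⁴ + 3/22v³ - 9/11v² + 9/4v to the basis.

The other S-polynomials (S(f_1,g_3), S(f_2,g_3)) all reduce to 0 modulo the current basis, so we have a Gröbner basis.
Inter-reduce: drop elements whose leading term is divisible by another's, tail-reduce, and make monic.

G = {u - 3/11v² - 1, v⁴ - 11/6v³ + 11v² - 121/4v}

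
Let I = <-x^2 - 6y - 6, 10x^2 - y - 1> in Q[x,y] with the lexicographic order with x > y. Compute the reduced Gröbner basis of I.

G = {x^2, y + 1}

f_1 = -x^2 - 6y - 6, LT = x^2.
f_2 = 10x^2 - y - 1, LT = x^2.

S(f_1,f_2): lcm = x^2. S = 61/10y + 61/10.
  leading term y: no divisor's leading term divides it; move 61/10y to the remainder.
  leading term 1: no divisor's leading term divides it; move 61/10 to the remainder.
  remainder 61/10y + 61/10 ≠ 0; add g_3 = 61/10y + 61/10 to the basis.

The other S-polynomials (S(f_1,g_3), S(f_2,g_3)) all reduce to 0 modulo the current basis, so we have a Gröbner basis.
Inter-reduce: drop elements whose leading term is divisible by another's, tail-reduce, and make monic.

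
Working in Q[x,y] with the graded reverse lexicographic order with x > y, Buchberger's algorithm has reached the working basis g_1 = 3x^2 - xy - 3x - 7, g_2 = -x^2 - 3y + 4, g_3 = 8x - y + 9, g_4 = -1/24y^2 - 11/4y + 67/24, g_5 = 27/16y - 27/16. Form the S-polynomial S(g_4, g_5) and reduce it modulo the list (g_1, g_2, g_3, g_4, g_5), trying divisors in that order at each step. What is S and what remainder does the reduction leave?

S(g_4, g_5) = 67y - 67; remainder on division = 0.

lcm(LM(g_4), LM(g_5)) = y^2.
S = (lcm/LT(g_4))·g_4 − (lcm/LT(g_5))·g_5 = 67y - 67.
Reduce S modulo (g_1, g_2, g_3, g_4, g_5) in that order:
  leading term y: subtract (1072/27)·g_5 from 67y - 67 → 0
The remainder is 0, so this S-polynomial contributes no new basis element.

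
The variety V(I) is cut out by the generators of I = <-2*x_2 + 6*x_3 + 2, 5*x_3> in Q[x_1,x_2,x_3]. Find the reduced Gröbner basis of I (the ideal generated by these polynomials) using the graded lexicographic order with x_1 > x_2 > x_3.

G = {x_2 - 1, x_3}

f_1 = -2*x_2 + 6*x_3 + 2, LT = x_2.
f_2 = 5*x_3, LT = x_3.

The S-polynomials (S(f_1,f_2)) all reduce to 0 modulo the current basis, so we have a Gröbner basis.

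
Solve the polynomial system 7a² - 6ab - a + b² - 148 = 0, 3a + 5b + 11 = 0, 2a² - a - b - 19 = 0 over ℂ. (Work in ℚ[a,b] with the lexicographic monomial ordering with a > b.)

{(3, -4)}

Compute a lex Gröbner basis by Buchberger's algorithm.
f_1 = 7a² - 6ab - a + b² - 148, LT = a².
f_2 = 3a + 5b + 11, LT = a.
f_3 = 2a² - a - b - 19, LT = a².

S(f_1,f_2): lcm = a². S = -53/21ab - 80/21a + 1/7b² - 148/7.
  leading term ab: subtract (-53/63b)·f_2 from -53/21ab - 80/21a + 1/7b² - 148/7 → -80/21a + 274/63b² + 583/63b - 148/7
  leading term a: subtract (-80/63)·f_2 from -80/21a + 274/63b² + 583/63b - 148/7 → 274/63b² + 983/63b - 452/63
  leading term b²: no divisor's leading term divides it; move 274/63b² to the remainder.
  leading term b: no divisor's leading term divides it; move 983/63b to the remainder.
  leading term 1: no divisor's leading term divides it; move -452/63 to the remainder.
  remainder 274/63b² + 983/63b - 452/63 ≠ 0; add h_4 = 274/63b² + 983/63b - 452/63 to the basis.

S(f_1,f_3): lcm = a². S = -6/7ab + 5/14a + 1/7b² + ½b - 163/14.
  leading term ab: subtract (-2/7b)·f_2 from -6/7ab + 5/14a + 1/7b² + ½b - 163/14 → 5/14a + 11/7b² + 51/14b - 163/14
  leading term a: subtract (5/42)·f_2 from 5/14a + 11/7b² + 51/14b - 163/14 → 11/7b² + 64/21b - 272/21
  leading term b²: subtract (99/274)·h_4 from 11/7b² + 64/21b - 272/21 → -2129/822b - 4258/411
  leading term b: no divisor's leading term divides it; move -2129/822b to the remainder.
  leading term 1: no divisor's leading term divides it; move -4258/411 to the remainder.
  remainder -2129/822b - 4258/411 ≠ 0; add h_5 = -2129/822b - 4258/411 to the basis.

The other S-polynomials (S(f_2,f_3), S(f_1,h_4), S(f_2,h_4), S(f_3,h_4), S(f_1,h_5), S(f_2,h_5), S(f_3,h_5), S(h_4,h_5)) all reduce to 0 modulo the current basis, so we have a Gröbner basis.
Inter-reduce: drop elements whose leading term is divisible by another's, tail-reduce, and make monic.
Reduced Gröbner basis: {a - 3, b + 4}.

A lex Gröbner basis eliminates variables successively. Here b + 4 depends only on b, with roots {-4}; lifting each root through the earlier basis elements recovers the full solutions.
  b = -4: the earlier basis element becomes a - 3 = 0, giving a = 3 — point (3, -4).
Check: every point annihilates each of the original generators.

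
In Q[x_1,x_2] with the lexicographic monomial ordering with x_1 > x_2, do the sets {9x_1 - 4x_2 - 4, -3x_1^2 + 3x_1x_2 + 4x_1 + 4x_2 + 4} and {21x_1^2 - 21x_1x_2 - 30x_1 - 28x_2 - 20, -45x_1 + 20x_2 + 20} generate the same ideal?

No, the ideals differ.

For a fixed monomial order, each ideal has a unique reduced Gröbner basis; comparing bases decides equality.
Buchberger on the first generating set:
f_1 = 9x_1 - 4x_2 - 4, LT = x_1.
f_2 = -3x_1^2 + 3x_1x_2 + 4x_1 + 4x_2 + 4, LT = x_1^2.

S(f_1,f_2): lcm = x_1^2. S = 5/9x_1x_2 + 8/9x_1 + 4/3x_2 + 4/3.
  leading term x_1x_2: subtract (5/81x_2)·f_1 from 5/9x_1x_2 + 8/9x_1 + 4/3x_2 + 4/3 → 8/9x_1 + 20/81x_2^2 + 128/81x_2 + 4/3
  leading term x_1: subtract (8/81)·f_1 from 8/9x_1 + 20/81x_2^2 + 128/81x_2 + 4/3 → 20/81x_2^2 + 160/81x_2 + 140/81
  leading term x_2^2: no divisor's leading term divides it; move 20/81x_2^2 to the remainder.
  leading term x_2: no divisor's leading term divides it; move 160/81x_2 to the remainder.
  leading term 1: no divisor's leading term divides it; move 140/81 to the remainder.
  remainder 20/81x_2^2 + 160/81x_2 + 140/81 ≠ 0; add g_3 = 20/81x_2^2 + 160/81x_2 + 140/81 to the basis.

The other S-polynomials (S(f_1,g_3), S(f_2,g_3)) all reduce to 0 modulo the current basis, so we have a Gröbner basis.
Inter-reduce: drop elements whose leading term is divisible by another's, tail-reduce, and make monic.
Reduced Gröbner basis: {x_1 - 4/9x_2 - 4/9, x_2^2 + 8x_2 + 7}.

Buchberger on the second generating set:
h_1 = 21x_1^2 - 21x_1x_2 - 30x_1 - 28x_2 - 20, LT = x_1^2.
h_2 = -45x_1 + 20x_2 + 20, LT = x_1.

S(h_1,h_2): lcm = x_1^2. S = -5/9x_1x_2 - 62/63x_1 - 4/3x_2 - 20/21.
  leading term x_1x_2: subtract (1/81x_2)·h_2 from -5/9x_1x_2 - 62/63x_1 - 4/3x_2 - 20/21 → -62/63x_1 - 20/81x_2^2 - 128/81x_2 - 20/21
  leading term x_1: subtract (62/2835)·h_2 from -62/63x_1 - 20/81x_2^2 - 128/81x_2 - 20/21 → -20/81x_2^2 - 1144/567x_2 - 788/567
  leading term x_2^2: no divisor's leading term divides it; move -20/81x_2^2 to the remainder.
  leading term x_2: no divisor's leading term divides it; move -1144/567x_2 to the remainder.
  leading term 1: no divisor's leading term divides it; move -788/567 to the remainder.
  remainder -20/81x_2^2 - 1144/567x_2 - 788/567 ≠ 0; add k_3 = -20/81x_2^2 - 1144/567x_2 - 788/567 to the basis.

The other S-polynomials (S(h_1,k_3), S(h_2,k_3)) all reduce to 0 modulo the current basis, so we have a Gröbner basis.
Inter-reduce: drop elements whose leading term is divisible by another's, tail-reduce, and make monic.
Reduced Gröbner basis: {x_1 - 4/9x_2 - 4/9, x_2^2 + 286/35x_2 + 197/35}.

The bases are distinct; the ideals are different.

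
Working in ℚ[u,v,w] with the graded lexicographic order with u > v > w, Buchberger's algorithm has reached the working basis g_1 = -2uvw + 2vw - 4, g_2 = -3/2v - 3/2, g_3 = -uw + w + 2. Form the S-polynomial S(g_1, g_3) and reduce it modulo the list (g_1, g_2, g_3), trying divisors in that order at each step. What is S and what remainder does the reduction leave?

S(g_1, g_3) = 2v + 2; remainder on division = 0.

lcm(LM(g_1), LM(g_3)) = uvw.
S = (lcm/LT(g_1))·g_1 − (lcm/LT(g_3))·g_3 = 2v + 2.
Reduce S modulo (g_1, g_2, g_3) in that order:
  leading term v: subtract (-4/3)·g_2 from 2v + 2 → 0
The remainder is 0, so this S-polynomial contributes no new basis element.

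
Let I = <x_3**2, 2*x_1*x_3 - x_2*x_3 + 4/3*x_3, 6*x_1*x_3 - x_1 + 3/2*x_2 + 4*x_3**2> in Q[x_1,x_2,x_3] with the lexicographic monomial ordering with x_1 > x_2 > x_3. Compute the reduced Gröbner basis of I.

Buchberger's algorithm terminates because the ascending chain of leading-term ideals stabilizes.

f_1 = x_3**2, LT = x_3**2.
f_2 = 2*x_1*x_3 - x_2*x_3 + 4/3*x_3, LT = x_1*x_3.
f_3 = 6*x_1*x_3 - x_1 + 3/2*x_2 + 4*x_3**2, LT = x_1*x_3.

S(f_1,f_2): lcm = x_1*x_3**2. S = 1/2*x_2*x_3**2 - 2/3*x_3**2.
  leading term x_2*x_3**2: subtract (1/2*x_2)·f_1 from 1/2*x_2*x_3**2 - 2/3*x_3**2 → -2/3*x_3**2
  leading term x_3**2: subtract (-2/3)·f_1 from -2/3*x_3**2 → 0
  remainder 0.

S(f_1,f_3): lcm = x_1*x_3**2. S = 1/6*x_1*x_3 - 1/4*x_2*x_3 - 2/3*x_3**3.
  leading term x_1*x_3: subtract (1/12)·f_2 from 1/6*x_1*x_3 - 1/4*x_2*x_3 - 2/3*x_3**3 → -1/6*x_2*x_3 - 2/3*x_3**3 - 1/9*x_3
  leading term x_2*x_3: no divisor's leading term divides it; move -1/6*x_2*x_3 to the remainder.
  leading term x_3**3: subtract (-2/3*x_3)·f_1 from -2/3*x_3**3 - 1/9*x_3 → -1/9*x_3
  leading term x_3: no divisor's leading term divides it; move -1/9*x_3 to the remainder.
  remainder -1/6*x_2*x_3 - 1/9*x_3 ≠ 0; add g_4 = -1/6*x_2*x_3 - 1/9*x_3 to the basis.

S(f_2,f_3): lcm = x_1*x_3. S = 1/6*x_1 - 1/2*x_2*x_3 - 1/4*x_2 - 2/3*x_3**2 + 2/3*x_3.
  leading term x_1: no divisor's leading term divides it; move 1/6*x_1 to the remainder.
  leading term x_2*x_3: subtract (3)·g_4 from -1/2*x_2*x_3 - 1/4*x_2 - 2/3*x_3**2 + 2/3*x_3 → -1/4*x_2 - 2/3*x_3**2 + x_3
  leading term x_2: no divisor's leading term divides it; move -1/4*x_2 to the remainder.
  leading term x_3**2: subtract (-2/3)·f_1 from -2/3*x_3**2 + x_3 → x_3
  leading term x_3: no divisor's leading term divides it; move x_3 to the remainder.
  remainder 1/6*x_1 - 1/4*x_2 + x_3 ≠ 0; add g_5 = 1/6*x_1 - 1/4*x_2 + x_3 to the basis.

S(f_1,g_4): lcm = x_2*x_3**2. S = -2/3*x_3**2.
  leading term x_3**2: subtract (-2/3)·f_1 from -2/3*x_3**2 → 0
  remainder 0.

S(f_2,g_4): lcm = x_1*x_2*x_3. S = -2/3*x_1*x_3 - 1/2*x_2**2*x_3 + 2/3*x_2*x_3.
  leading term x_1*x_3: subtract (-1/3)·f_2 from -2/3*x_1*x_3 - 1/2*x_2**2*x_3 + 2/3*x_2*x_3 → -1/2*x_2**2*x_3 + 1/3*x_2*x_3 + 4/9*x_3
  leading term x_2**2*x_3: subtract (3*x_2)·g_4 from -1/2*x_2**2*x_3 + 1/3*x_2*x_3 + 4/9*x_3 → 2/3*x_2*x_3 + 4/9*x_3
  leading term x_2*x_3: subtract (-4)·g_4 from 2/3*x_2*x_3 + 4/9*x_3 → 0
  remainder 0.

S(f_3,g_4): lcm = x_1*x_2*x_3. S = -1/6*x_1*x_2 - 2/3*x_1*x_3 + 1/4*x_2**2 + 2/3*x_2*x_3**2.
  leading term x_1*x_2: subtract (-x_2)·g_5 from -1/6*x_1*x_2 - 2/3*x_1*x_3 + 1/4*x_2**2 + 2/3*x_2*x_3**2 → -2/3*x_1*x_3 + 2/3*x_2*x_3**2 + x_2*x_3
  leading term x_1*x_3: subtract (-1/3)·f_2 from -2/3*x_1*x_3 + 2/3*x_2*x_3**2 + x_2*x_3 → 2/3*x_2*x_3**2 + 2/3*x_2*x_3 + 4/9*x_3
  leading term x_2*x_3**2: subtract (2/3*x_2)·f_1 from 2/3*x_2*x_3**2 + 2/3*x_2*x_3 + 4/9*x_3 → 2/3*x_2*x_3 + 4/9*x_3
  leading term x_2*x_3: subtract (-4)·g_4 from 2/3*x_2*x_3 + 4/9*x_3 → 0
  remainder 0.

S(f_1,g_5): leading monomials are coprime, so the S-polynomial reduces to 0 (Buchberger's first criterion).
S(f_2,g_5): lcm = x_1*x_3. S = x_2*x_3 - 6*x_3**2 + 2/3*x_3.
  leading term x_2*x_3: subtract (-6)·g_4 from x_2*x_3 - 6*x_3**2 + 2/3*x_3 → -6*x_3**2
  leading term x_3**2: subtract (-6)·f_1 from -6*x_3**2 → 0
  remainder 0.

S(f_3,g_5): lcm = x_1*x_3. S = -1/6*x_1 + 3/2*x_2*x_3 + 1/4*x_2 - 16/3*x_3**2.
  leading term x_1: subtract (-1)·g_5 from -1/6*x_1 + 3/2*x_2*x_3 + 1/4*x_2 - 16/3*x_3**2 → 3/2*x_2*x_3 - 16/3*x_3**2 + x_3
  leading term x_2*x_3: subtract (-9)·g_4 from 3/2*x_2*x_3 - 16/3*x_3**2 + x_3 → -16/3*x_3**2
  leading term x_3**2: subtract (-16/3)·f_1 from -16/3*x_3**2 → 0
  remainder 0.

S(g_4,g_5): leading monomials are coprime, so the S-polynomial reduces to 0 (Buchberger's first criterion).
Every S-polynomial of the final basis reduces to 0, so we have a Gröbner basis.
Inter-reduce: drop elements whose leading term is divisible by another's, tail-reduce, and make monic.

G = {x_1 - 3/2*x_2 + 6*x_3, x_2*x_3 + 2/3*x_3, x_3**2}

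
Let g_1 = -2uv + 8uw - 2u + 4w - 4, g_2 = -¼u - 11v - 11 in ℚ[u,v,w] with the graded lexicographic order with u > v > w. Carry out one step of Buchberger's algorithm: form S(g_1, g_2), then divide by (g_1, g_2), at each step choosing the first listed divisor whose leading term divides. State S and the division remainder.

S(g_1, g_2) = -4uw - 44v² + u - 44v - 2w + 2; remainder on division = -44v² + 176vw - 88v + 174w - 42.

lcm(LM(g_1), LM(g_2)) = uv.
S = (lcm/LT(g_1))·g_1 − (lcm/LT(g_2))·g_2 = -4uw - 44v² + u - 44v - 2w + 2.
Reduce S modulo (g_1, g_2) in that order:
  leading term uw: subtract (16w)·g_2 from -4uw - 44v² + u - 44v - 2w + 2 → -44v² + 176vw + u - 44v + 174w + 2
  leading term v²: no divisor's leading term divides it; move -44v² to the remainder.
  leading term vw: no divisor's leading term divides it; move 176vw to the remainder.
  leading term u: subtract (-4)·g_2 from u - 44v + 174w + 2 → -88v + 174w - 42
  leading term v: no divisor's leading term divides it; move -88v to the remainder.
  leading term w: no divisor's leading term divides it; move 174w to the remainder.
  leading term 1: no divisor's leading term divides it; move -42 to the remainder.
The remainder -44v² + 176vw - 88v + 174w - 42 is nonzero, so it would be added as the next basis element.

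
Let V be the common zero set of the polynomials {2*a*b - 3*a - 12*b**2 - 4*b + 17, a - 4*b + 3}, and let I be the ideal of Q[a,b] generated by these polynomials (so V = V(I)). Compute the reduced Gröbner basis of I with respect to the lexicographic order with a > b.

G = {a - 4*b + 3, b**2 + 11/2*b - 13/2}

f_1 = 2*a*b - 3*a - 12*b**2 - 4*b + 17, LT = a*b.
f_2 = a - 4*b + 3, LT = a.

S(f_1,f_2): lcm = a*b. S = -3/2*a - 2*b**2 - 5*b + 17/2.
  reduce S modulo (f_1, f_2):
  remainder -2*b**2 - 11*b + 13 ≠ 0; add g_3 = -2*b**2 - 11*b + 13 to the basis.

The other S-polynomials (S(f_1,g_3), S(f_2,g_3)) all reduce to 0 modulo the current basis, so we have a Gröbner basis.
Inter-reduce: drop elements whose leading term is divisible by another's, tail-reduce, and make monic.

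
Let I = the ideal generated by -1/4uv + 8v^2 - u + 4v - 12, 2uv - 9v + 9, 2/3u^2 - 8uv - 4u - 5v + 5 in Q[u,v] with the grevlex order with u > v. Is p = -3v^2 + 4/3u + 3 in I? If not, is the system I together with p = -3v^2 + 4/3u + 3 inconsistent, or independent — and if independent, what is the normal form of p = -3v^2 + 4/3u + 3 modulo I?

-3v^2 + 4/3u + 3 lies in I (it reduces to 0).

First compute the reduced Gröbner basis of I by Buchberger's algorithm.
f_1 = -1/4uv + 8v^2 - u + 4v - 12, LT = uv.
f_2 = 2uv - 9v + 9, LT = uv.
f_3 = 2/3u^2 - 8uv - 4u - 5v + 5, LT = u^2.

S(f_1,f_2): lcm = uv. S = -32v^2 + 4u - 23/2v + 87/2.
  leading term v^2: no divisor's leading term divides it; move -32v^2 to the remainder.
  leading term u: no divisor's leading term divides it; move 4u to the remainder.
  leading term v: no divisor's leading term divides it; move -23/2v to the remainder.
  leading term 1: no divisor's leading term divides it; move 87/2 to the remainder.
  remainder -32v^2 + 4u - 23/2v + 87/2 ≠ 0; add h_4 = -32v^2 + 4u - 23/2v + 87/2 to the basis.

S(f_1,f_3): lcm = u^2v. S = -20uv^2 + 4u^2 - 10uv + 15/2v^2 + 48u - 15/2v.
  leading term uv^2: subtract (80v)·f_1 from -20uv^2 + 4u^2 - 10uv + 15/2v^2 + 48u - 15/2v → -640v^3 + 4u^2 + 70uv - 625/2v^2 + 48u + 1905/2v
  leading term v^3: subtract (20v)·h_4 from -640v^3 + 4u^2 + 70uv - 625/2v^2 + 48u + 1905/2v → 4u^2 - 10uv - 165/2v^2 + 48u + 165/2v
  leading term u^2: subtract (6)·f_3 from 4u^2 - 10uv - 165/2v^2 + 48u + 165/2v → 38uv - 165/2v^2 + 72u + 225/2v - 30
  leading term uv: subtract (-152)·f_1 from 38uv - 165/2v^2 + 72u + 225/2v - 30 → 2267/2v^2 - 80u + 1441/2v - 1854
  leading term v^2: subtract (-2267/64)·h_4 from 2267/2v^2 - 80u + 1441/2v - 1854 → 987/16u + 40083/128v - 40083/128
  leading term u: no divisor's leading term divides it; move 987/16u to the remainder.
  leading term v: no divisor's leading term divides it; move 40083/128v to the remainder.
  leading term 1: no divisor's leading term divides it; move -40083/128 to the remainder.
  remainder 987/16u + 40083/128v - 40083/128 ≠ 0; add h_5 = 987/16u + 40083/128v - 40083/128 to the basis.

S(f_2,f_3): lcm = u^2v. S = 12uv^2 + 3/2uv + 15/2v^2 + 9/2u - 15/2v.
  leading term uv^2: subtract (-48v)·f_1 from 12uv^2 + 3/2uv + 15/2v^2 + 9/2u - 15/2v → 384v^3 - 93/2uv + 399/2v^2 + 9/2u - 1167/2v
  leading term v^3: subtract (-12v)·h_4 from 384v^3 - 93/2uv + 399/2v^2 + 9/2u - 1167/2v → 3/2uv + 123/2v^2 + 9/2u - 123/2v
  leading term uv: subtract (-6)·f_1 from 3/2uv + 123/2v^2 + 9/2u - 123/2v → 219/2v^2 - 3/2u - 75/2v - 72
  leading term v^2: subtract (-219/64)·h_4 from 219/2v^2 - 3/2u - 75/2v - 72 → 195/16u - 9837/128v + 9837/128
  leading term u: subtract (65/329)·h_5 from 195/16u - 9837/128v + 9837/128 → -730221/5264v + 730221/5264
  leading term v: no divisor's leading term divides it; move -730221/5264v to the remainder.
  leading term 1: no divisor's leading term divides it; move 730221/5264 to the remainder.
  remainder -730221/5264v + 730221/5264 ≠ 0; add h_6 = -730221/5264v + 730221/5264 to the basis.

The other S-polynomials (S(f_1,h_4), S(f_2,h_4), S(f_3,h_4), S(f_1,h_5), S(f_2,h_5), S(f_3,h_5), S(h_4,h_5), S(f_1,h_6), S(f_2,h_6), S(f_3,h_6), S(h_4,h_6), S(h_5,h_6)) all reduce to 0 modulo the current basis, so we have a Gröbner basis.
Inter-reduce: drop elements whose leading term is divisible by another's, tail-reduce, and make monic.
Reduced Gröbner basis: {u, v - 1}.
Label its elements g_1 = u, g_2 = v - 1.

Reduce p = -3v^2 + 4/3u + 3 modulo G:
  leading term v^2: subtract (-3v)·g_2 from -3v^2 + 4/3u + 3 → 4/3u - 3v + 3
  leading term u: subtract (4/3)·g_1 from 4/3u - 3v + 3 → -3v + 3
  leading term v: subtract (-3)·g_2 from -3v + 3 → 0
  normal form = 0.
Since the normal form is 0, p ∈ I.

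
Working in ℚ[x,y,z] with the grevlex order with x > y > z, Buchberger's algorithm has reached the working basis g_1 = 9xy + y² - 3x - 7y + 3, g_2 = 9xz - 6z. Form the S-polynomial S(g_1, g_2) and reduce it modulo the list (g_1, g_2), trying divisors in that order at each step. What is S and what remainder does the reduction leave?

S(g_1, g_2) = 1/9y²z - ⅓xz - 1/9yz + ⅓z; remainder on division = 1/9y²z - 1/9yz + 1/9z.

lcm(LM(g_1), LM(g_2)) = xyz.
S = (lcm/LT(g_1))·g_1 − (lcm/LT(g_2))·g_2 = 1/9y²z - ⅓xz - 1/9yz + ⅓z.
Reduce S modulo (g_1, g_2) in that order:
  leading term y²z: no divisor's leading term divides it; move 1/9y²z to the remainder.
  leading term xz: subtract (-1/27)·g_2 from -⅓xz - 1/9yz + ⅓z → -1/9yz + 1/9z
  leading term yz: no divisor's leading term divides it; move -1/9yz to the remainder.
  leading term z: no divisor's leading term divides it; move 1/9z to the remainder.
The remainder 1/9y²z - 1/9yz + 1/9z is nonzero, so it would be added as the next basis element.
This is the inner loop of Buchberger's algorithm — each nonzero remainder becomes a new basis element.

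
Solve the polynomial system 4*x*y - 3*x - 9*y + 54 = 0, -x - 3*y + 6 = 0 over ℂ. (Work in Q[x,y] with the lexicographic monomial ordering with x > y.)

{(9, -1), (-3, 3)}

Compute a lex Gröbner basis by Buchberger's algorithm.
f_1 = 4*x*y - 3*x - 9*y + 54, LT = x*y.
f_2 = -x - 3*y + 6, LT = x.

S(f_1,f_2): lcm = x*y. S = -3/4*x - 3*y**2 + 15/4*y + 27/2.
  leading term x: subtract (3/4)·f_2 from -3/4*x - 3*y**2 + 15/4*y + 27/2 → -3*y**2 + 6*y + 9
  leading term y**2: no divisor's leading term divides it; move -3*y**2 to the remainder.
  leading term y: no divisor's leading term divides it; move 6*y to the remainder.
  leading term 1: no divisor's leading term divides it; move 9 to the remainder.
  remainder -3*y**2 + 6*y + 9 ≠ 0; add h_3 = -3*y**2 + 6*y + 9 to the basis.

The other S-polynomials (S(f_1,h_3), S(f_2,h_3)) all reduce to 0 modulo the current basis, so we have a Gröbner basis.
Inter-reduce: drop elements whose leading term is divisible by another's, tail-reduce, and make monic.
Reduced Gröbner basis: {x + 3*y - 6, y**2 - 2*y - 3}.

From the last basis element, y**2 - 2*y - 3 = 0, so y takes values in {-1, 3}. Each choice, substituted upward through the basis, yields the corresponding point(s) of the solution set.
  y = -1: the earlier basis element becomes x - 9 = 0, giving x = 9 — point (9, -1).
  y = 3: the earlier basis element becomes x + 3 = 0, giving x = -3 — point (-3, 3).
Substituting each solution back into the original system confirms all equations vanish.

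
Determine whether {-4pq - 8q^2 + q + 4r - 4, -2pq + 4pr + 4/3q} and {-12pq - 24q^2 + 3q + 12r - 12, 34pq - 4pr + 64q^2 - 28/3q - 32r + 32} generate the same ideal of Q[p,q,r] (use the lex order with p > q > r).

Yes, the ideals are equal.

Since reduced Gröbner bases are canonical representatives of ideals under a given ordering, it suffices to compute and compare them.
Buchberger on the first generating set:
f_1 = -4pq - 8q^2 + q + 4r - 4, LT = pq.
f_2 = -2pq + 4pr + 4/3q, LT = pq.

S(f_1,f_2): lcm = pq. S = 2pr + 2q^2 + 5/12q - r + 1.
  leading term pr: no divisor's leading term divides it; move 2pr to the remainder.
  leading term q^2: no divisor's leading term divides it; move 2q^2 to the remainder.
  leading term q: no divisor's leading term divides it; move 5/12q to the remainder.
  leading term r: no divisor's leading term divides it; move -r to the remainder.
  leading term 1: no divisor's leading term divides it; move 1 to the remainder.
  remainder 2pr + 2q^2 + 5/12q - r + 1 ≠ 0; add g_3 = 2pr + 2q^2 + 5/12q - r + 1 to the basis.

S(f_1,g_3): lcm = pqr. S = -q^3 + 2q^2r - 5/24q^2 + 1/4qr - 1/2q - r^2 + r.
  leading term q^3: no divisor's leading term divides it; move -q^3 to the remainder.
  leading term q^2r: no divisor's leading term divides it; move 2q^2r to the remainder.
  leading term q^2: no divisor's leading term divides it; move -5/24q^2 to the remainder.
  leading term qr: no divisor's leading term divides it; move 1/4qr to the remainder.
  leading term q: no divisor's leading term divides it; move -1/2q to the remainder.
  leading term r^2: no divisor's leading term divides it; move -r^2 to the remainder.
  leading term r: no divisor's leading term divides it; move r to the remainder.
  remainder -q^3 + 2q^2r - 5/24q^2 + 1/4qr - 1/2q - r^2 + r ≠ 0; add g_4 = -q^3 + 2q^2r - 5/24q^2 + 1/4qr - 1/2q - r^2 + r to the basis.

The other S-polynomials (S(f_2,g_3), S(f_1,g_4), S(f_2,g_4), S(g_3,g_4)) all reduce to 0 modulo the current basis, so we have a Gröbner basis.
Inter-reduce: drop elements whose leading term is divisible by another's, tail-reduce, and make monic.
Reduced Gröbner basis: {pq + 2q^2 - 1/4q - r + 1, pr + q^2 + 5/24q - 1/2r + 1/2, q^3 - 2q^2r + 5/24q^2 - 1/4qr + 1/2q + r^2 - r}.

Buchberger on the second generating set:
h_1 = -12pq - 24q^2 + 3q + 12r - 12, LT = pq.
h_2 = 34pq - 4pr + 64q^2 - 28/3q - 32r + 32, LT = pq.

S(h_1,h_2): lcm = pq. S = 2/17pr + 2/17q^2 + 5/204q - 1/17r + 1/17.
  leading term pr: no divisor's leading term divides it; move 2/17pr to the remainder.
  leading term q^2: no divisor's leading term divides it; move 2/17q^2 to the remainder.
  leading term q: no divisor's leading term divides it; move 5/204q to the remainder.
  leading term r: no divisor's leading term divides it; move -1/17r to the remainder.
  leading term 1: no divisor's leading term divides it; move 1/17 to the remainder.
  remainder 2/17pr + 2/17q^2 + 5/204q - 1/17r + 1/17 ≠ 0; add k_3 = 2/17pr + 2/17q^2 + 5/204q - 1/17r + 1/17 to the basis.

S(h_1,k_3): lcm = pqr. S = -q^3 + 2q^2r - 5/24q^2 + 1/4qr - 1/2q - r^2 + r.
  leading term q^3: no divisor's leading term divides it; move -q^3 to the remainder.
  leading term q^2r: no divisor's leading term divides it; move 2q^2r to the remainder.
  leading term q^2: no divisor's leading term divides it; move -5/24q^2 to the remainder.
  leading term qr: no divisor's leading term divides it; move 1/4qr to the remainder.
  leading term q: no divisor's leading term divides it; move -1/2q to the remainder.
  leading term r^2: no divisor's leading term divides it; move -r^2 to the remainder.
  leading term r: no divisor's leading term divides it; move r to the remainder.
  remainder -q^3 + 2q^2r - 5/24q^2 + 1/4qr - 1/2q - r^2 + r ≠ 0; add k_4 = -q^3 + 2q^2r - 5/24q^2 + 1/4qr - 1/2q - r^2 + r to the basis.

The other S-polynomials (S(h_2,k_3), S(h_1,k_4), S(h_2,k_4), S(k_3,k_4)) all reduce to 0 modulo the current basis, so we have a Gröbner basis.
Inter-reduce: drop elements whose leading term is divisible by another's, tail-reduce, and make monic.
Reduced Gröbner basis: {pq + 2q^2 - 1/4q - r + 1, pr + q^2 + 5/24q - 1/2r + 1/2, q^3 - 2q^2r + 5/24q^2 - 1/4qr + 1/2q + r^2 - r}.

These coincide, so the ideals are equal.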